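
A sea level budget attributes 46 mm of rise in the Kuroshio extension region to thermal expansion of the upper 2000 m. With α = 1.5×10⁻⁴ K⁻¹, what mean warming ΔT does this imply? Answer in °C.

0.153 °C

ΔT = Δh/(αH) = 0.046 / (1.5×10⁻⁴ × 2000) ≈ 0.1533 °C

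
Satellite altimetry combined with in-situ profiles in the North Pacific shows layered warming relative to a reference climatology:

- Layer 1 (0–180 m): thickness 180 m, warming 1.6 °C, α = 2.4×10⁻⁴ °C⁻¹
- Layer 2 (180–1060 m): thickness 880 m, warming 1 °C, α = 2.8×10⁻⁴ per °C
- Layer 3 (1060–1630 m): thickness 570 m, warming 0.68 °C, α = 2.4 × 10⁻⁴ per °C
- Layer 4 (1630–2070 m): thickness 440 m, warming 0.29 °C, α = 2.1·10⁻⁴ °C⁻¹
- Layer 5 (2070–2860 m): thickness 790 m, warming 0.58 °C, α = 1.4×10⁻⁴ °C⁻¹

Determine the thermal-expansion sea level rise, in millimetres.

Layer 1: 180 × 2.4×10⁻⁴ × 1.6 = 0.06912 m
880 × 2.8×10⁻⁴ × 1 = 0.24640 m
1060–1630 m: 570 × 0.68 × 2.4×10⁻⁴ = 0.093024 m
Layer 4: 2.1×10⁻⁴ × 0.29 × 440 = 0.026796 m
Layer 5: 790 × 0.58 × 1.4×10⁻⁴ = 0.064148 m
Δh = 0.06912 + 0.24640 + 0.093024 + 0.026796 + 0.064148 = 0.499488 m ≈ 499 mm

499 mm of thermosteric rise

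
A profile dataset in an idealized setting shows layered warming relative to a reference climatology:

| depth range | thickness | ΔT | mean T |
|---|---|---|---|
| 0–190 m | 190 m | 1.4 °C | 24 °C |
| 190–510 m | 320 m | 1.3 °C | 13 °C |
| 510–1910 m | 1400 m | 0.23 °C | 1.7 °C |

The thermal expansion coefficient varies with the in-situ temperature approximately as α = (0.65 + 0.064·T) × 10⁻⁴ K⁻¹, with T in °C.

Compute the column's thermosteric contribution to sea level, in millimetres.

Δh = 140 mm

Layer 1: α = (0.65 + 0.064×24)×10⁻⁴ = 2.186×10⁻⁴ K⁻¹
Layer 2: α = (0.65 + 0.064×13)×10⁻⁴ = 1.482×10⁻⁴ K⁻¹
Layer 3: α = (0.65 + 0.064×1.7)×10⁻⁴ = 0.7588×10⁻⁴ K⁻¹
Layer 1: 190 × 1.4 × 2.186×10⁻⁴ = 0.0581476 m
190–510 m: 320 × 1.3 × 1.482×10⁻⁴ = 0.0616512 m
1400 × 0.7588×10⁻⁴ × 0.23 = 0.02443336 m
Δh = 0.0581476 + 0.0616512 + 0.02443336 = 0.14423216 m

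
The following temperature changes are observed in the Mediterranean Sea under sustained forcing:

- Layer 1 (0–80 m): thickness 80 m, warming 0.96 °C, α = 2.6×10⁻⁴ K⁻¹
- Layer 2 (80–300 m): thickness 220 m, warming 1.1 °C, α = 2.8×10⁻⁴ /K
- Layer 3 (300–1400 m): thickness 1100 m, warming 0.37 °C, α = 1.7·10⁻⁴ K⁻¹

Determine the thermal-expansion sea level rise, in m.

Δh ≈ 0.16 m

Layer 1: 80 × 0.96 × 2.6×10⁻⁴ = 0.019968 m
2.8×10⁻⁴ × 220 × 1.1 = 0.06776 m
Layer 3: 1.7×10⁻⁴ × 1100 × 0.37 = 0.06919 m
Δh = 0.019968 + 0.06776 + 0.06919 = 0.156918 m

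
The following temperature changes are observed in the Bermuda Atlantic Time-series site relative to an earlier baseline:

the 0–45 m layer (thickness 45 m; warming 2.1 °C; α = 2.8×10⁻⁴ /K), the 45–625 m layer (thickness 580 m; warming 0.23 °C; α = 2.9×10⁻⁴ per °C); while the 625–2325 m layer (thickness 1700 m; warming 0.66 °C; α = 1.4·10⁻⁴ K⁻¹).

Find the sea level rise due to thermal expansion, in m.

Layer 1: 2.1 × 2.8×10⁻⁴ × 45 = 0.02646 m
Layer 2: 2.9×10⁻⁴ × 0.23 × 580 = 0.038686 m
1.4×10⁻⁴ × 0.66 × 1700 = 0.15708 m
Δh = 0.02646 + 0.038686 + 0.15708 = 0.222226 m

Δh ≈ 0.22 m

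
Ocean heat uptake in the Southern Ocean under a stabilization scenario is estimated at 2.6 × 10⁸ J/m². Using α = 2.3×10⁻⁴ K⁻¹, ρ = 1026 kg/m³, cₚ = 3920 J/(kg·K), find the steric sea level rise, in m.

Δh = αQ/(ρcₚ) = 2.3×10⁻⁴ × 2.6×10⁸ / (1026 × 3920) ≈ 0.014869 m

Δh ≈ 0.0149 m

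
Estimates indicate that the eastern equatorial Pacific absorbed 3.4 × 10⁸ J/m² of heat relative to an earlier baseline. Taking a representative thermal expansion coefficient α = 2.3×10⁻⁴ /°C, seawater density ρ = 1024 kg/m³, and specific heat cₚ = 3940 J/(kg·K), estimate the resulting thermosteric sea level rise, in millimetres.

Δh = αQ/(ρcₚ) = 2.3×10⁻⁴ × 3.4×10⁸ / (1024 × 3940) ≈ 0.019383 m

Δh = 19.4 mm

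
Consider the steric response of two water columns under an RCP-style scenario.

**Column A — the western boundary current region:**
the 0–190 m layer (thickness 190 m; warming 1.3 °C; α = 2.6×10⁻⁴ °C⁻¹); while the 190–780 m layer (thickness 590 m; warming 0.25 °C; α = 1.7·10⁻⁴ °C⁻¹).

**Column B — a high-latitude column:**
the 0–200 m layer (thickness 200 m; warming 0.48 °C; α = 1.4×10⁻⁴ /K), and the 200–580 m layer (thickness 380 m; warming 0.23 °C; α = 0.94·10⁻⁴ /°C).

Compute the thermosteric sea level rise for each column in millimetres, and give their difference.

A 0–190 m: 1.3 × 2.6×10⁻⁴ × 190 = 0.06422 m
A 190–780 m: 1.7×10⁻⁴ × 590 × 0.25 = 0.025075 m
A total: 0.089295 m
B 0–200 m: 0.48 × 1.4×10⁻⁴ × 200 = 0.01344 m
B 200–580 m: 0.23 × 380 × 0.94×10⁻⁴ = 0.0082156 m
B total: 0.0216556 m
Difference: 0.089295 − 0.0216556 = 0.0676394 m

A: 89.3 mm; B: 21.7 mm; difference 67.6 mm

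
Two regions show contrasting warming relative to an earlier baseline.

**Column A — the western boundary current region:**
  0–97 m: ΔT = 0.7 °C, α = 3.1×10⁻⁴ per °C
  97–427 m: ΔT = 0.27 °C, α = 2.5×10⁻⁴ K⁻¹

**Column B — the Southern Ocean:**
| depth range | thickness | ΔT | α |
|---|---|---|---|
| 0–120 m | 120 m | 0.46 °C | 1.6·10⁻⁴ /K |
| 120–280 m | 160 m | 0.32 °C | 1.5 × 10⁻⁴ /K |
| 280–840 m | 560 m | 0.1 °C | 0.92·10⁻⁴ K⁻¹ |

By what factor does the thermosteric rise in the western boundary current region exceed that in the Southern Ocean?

≈ 2.00×

A 0–97 m: 0.7 × 3.1×10⁻⁴ × 97 = 0.021049 m
A Layer 2: 330 × 2.5×10⁻⁴ × 0.27 = 0.022275 m
A total: 0.043324 m
B 0–120 m: 0.46 × 1.6×10⁻⁴ × 120 = 0.008832 m
B 160 × 1.5×10⁻⁴ × 0.32 = 0.00768 m
B 280–840 m: 0.1 × 0.92×10⁻⁴ × 560 = 0.005152 m
B total: 0.021664 m
Ratio: 0.043324 / 0.021664 ≈ 2.000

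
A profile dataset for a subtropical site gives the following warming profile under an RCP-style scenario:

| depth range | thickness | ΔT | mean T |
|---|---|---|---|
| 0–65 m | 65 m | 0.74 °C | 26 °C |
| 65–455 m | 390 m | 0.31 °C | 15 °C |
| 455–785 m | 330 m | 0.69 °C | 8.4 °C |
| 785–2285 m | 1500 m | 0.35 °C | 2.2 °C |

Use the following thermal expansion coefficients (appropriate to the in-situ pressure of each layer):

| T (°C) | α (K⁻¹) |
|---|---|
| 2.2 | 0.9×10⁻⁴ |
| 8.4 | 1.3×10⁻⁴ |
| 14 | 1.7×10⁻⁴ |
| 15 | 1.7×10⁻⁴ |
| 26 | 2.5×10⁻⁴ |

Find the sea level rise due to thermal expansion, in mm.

110 mm

Layer 1 at 26 °C → α = 2.5×10⁻⁴ K⁻¹
Layer 2 at 15 °C → α = 1.7×10⁻⁴ K⁻¹
Layer 3 at 8.4 °C → α = 1.3×10⁻⁴ K⁻¹
Layer 4 at 2.2 °C → α = 0.9×10⁻⁴ K⁻¹
Layer 1: 2.5×10⁻⁴ × 65 × 0.74 = 0.012025 m
1.7×10⁻⁴ × 0.31 × 390 = 0.020553 m
Layer 3: 330 × 0.69 × 1.3×10⁻⁴ = 0.029601 m
Layer 4: 0.35 × 1500 × 0.9×10⁻⁴ = 0.04725 m
Δh = 0.012025 + 0.020553 + 0.029601 + 0.04725 = 0.109429 m ≈ 110 mm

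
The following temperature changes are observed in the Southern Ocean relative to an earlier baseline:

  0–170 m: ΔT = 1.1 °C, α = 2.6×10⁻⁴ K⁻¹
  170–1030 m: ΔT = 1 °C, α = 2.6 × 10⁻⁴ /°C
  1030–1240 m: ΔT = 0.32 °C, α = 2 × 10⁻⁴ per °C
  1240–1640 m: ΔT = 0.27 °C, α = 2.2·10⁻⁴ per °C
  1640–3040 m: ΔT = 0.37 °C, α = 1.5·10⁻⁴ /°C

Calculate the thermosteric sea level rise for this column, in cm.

Δh = 38.7 cm

0–170 m: 170 × 1.1 × 2.6×10⁻⁴ = 0.04862 m
Layer 2: 1 × 2.6×10⁻⁴ × 860 = 0.22360 m
Layer 3: 0.32 × 2×10⁻⁴ × 210 = 0.01344 m
1240–1640 m: 400 × 2.2×10⁻⁴ × 0.27 = 0.02376 m
Layer 5: 1.5×10⁻⁴ × 0.37 × 1400 = 0.07770 m
Δh = 0.04862 + 0.22360 + 0.01344 + 0.02376 + 0.07770 = 0.38712 m ≈ 38.7 cm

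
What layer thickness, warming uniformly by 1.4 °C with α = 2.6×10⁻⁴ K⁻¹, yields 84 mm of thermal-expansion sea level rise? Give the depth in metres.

about 231 m

H = Δh/(αΔT) = 0.084 / (2.6×10⁻⁴ × 1.4) ≈ 230.8 m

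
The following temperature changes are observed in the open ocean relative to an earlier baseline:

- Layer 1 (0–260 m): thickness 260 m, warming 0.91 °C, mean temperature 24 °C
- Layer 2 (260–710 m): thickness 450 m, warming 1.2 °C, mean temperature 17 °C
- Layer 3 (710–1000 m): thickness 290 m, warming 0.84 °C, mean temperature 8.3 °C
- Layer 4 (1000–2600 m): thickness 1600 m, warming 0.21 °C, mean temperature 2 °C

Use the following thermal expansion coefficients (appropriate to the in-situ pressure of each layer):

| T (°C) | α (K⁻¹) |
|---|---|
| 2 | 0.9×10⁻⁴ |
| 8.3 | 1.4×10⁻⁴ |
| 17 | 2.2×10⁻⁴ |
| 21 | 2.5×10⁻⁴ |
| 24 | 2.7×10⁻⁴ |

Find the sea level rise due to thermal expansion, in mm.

247 mm of thermosteric rise

Layer 1 at 24 °C → α = 2.7×10⁻⁴ K⁻¹
Layer 2 at 17 °C → α = 2.2×10⁻⁴ K⁻¹
Layer 3 at 8.3 °C → α = 1.4×10⁻⁴ K⁻¹
Layer 4 at 2 °C → α = 0.9×10⁻⁴ K⁻¹
0.91 × 2.7×10⁻⁴ × 260 = 0.063882 m
260–710 m: 450 × 1.2 × 2.2×10⁻⁴ = 0.11880 m
1.4×10⁻⁴ × 290 × 0.84 = 0.034104 m
Layer 4: 1600 × 0.9×10⁻⁴ × 0.21 = 0.03024 m
Δh = 0.063882 + 0.11880 + 0.034104 + 0.03024 = 0.247026 m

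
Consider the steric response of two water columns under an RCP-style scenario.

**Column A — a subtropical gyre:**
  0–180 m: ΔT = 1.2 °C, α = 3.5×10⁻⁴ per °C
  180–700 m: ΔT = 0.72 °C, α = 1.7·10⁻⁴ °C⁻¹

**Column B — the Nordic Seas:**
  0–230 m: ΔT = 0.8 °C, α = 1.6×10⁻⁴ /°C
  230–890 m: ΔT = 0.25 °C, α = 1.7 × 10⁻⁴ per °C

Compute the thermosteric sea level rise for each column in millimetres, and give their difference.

A: 139 mm; B: 57.5 mm; difference 81.8 mm

A Layer 1: 3.5×10⁻⁴ × 1.2 × 180 = 0.07560 m
A 1.7×10⁻⁴ × 0.72 × 520 = 0.063648 m
A total: 0.139248 m
B 0.8 × 230 × 1.6×10⁻⁴ = 0.02944 m
B Layer 2: 1.7×10⁻⁴ × 0.25 × 660 = 0.02805 m
B total: 0.05749 m
Difference: 0.139248 − 0.05749 = 0.081758 m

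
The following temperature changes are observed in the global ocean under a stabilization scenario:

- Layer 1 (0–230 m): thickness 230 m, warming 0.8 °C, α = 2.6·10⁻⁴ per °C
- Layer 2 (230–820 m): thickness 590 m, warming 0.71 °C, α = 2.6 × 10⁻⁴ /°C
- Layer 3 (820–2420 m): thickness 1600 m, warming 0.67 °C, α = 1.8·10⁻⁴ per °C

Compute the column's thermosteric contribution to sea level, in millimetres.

Δh = 350 mm

230 × 0.8 × 2.6×10⁻⁴ = 0.04784 m
590 × 0.71 × 2.6×10⁻⁴ = 0.108914 m
1.8×10⁻⁴ × 1600 × 0.67 = 0.19296 m
Δh = 0.04784 + 0.108914 + 0.19296 = 0.349714 m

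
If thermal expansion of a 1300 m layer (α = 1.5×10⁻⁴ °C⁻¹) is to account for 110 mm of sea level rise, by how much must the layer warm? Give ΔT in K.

0.564 K

ΔT = Δh/(αH) = 0.11 / (1.5×10⁻⁴ × 1300) ≈ 0.5641 K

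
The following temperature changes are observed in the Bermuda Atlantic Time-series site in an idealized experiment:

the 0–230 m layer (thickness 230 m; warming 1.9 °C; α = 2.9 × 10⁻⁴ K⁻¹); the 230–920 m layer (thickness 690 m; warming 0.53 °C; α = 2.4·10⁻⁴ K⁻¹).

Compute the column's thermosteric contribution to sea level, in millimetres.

214 mm

Layer 1: 230 × 2.9×10⁻⁴ × 1.9 = 0.12673 m
230–920 m: 690 × 0.53 × 2.4×10⁻⁴ = 0.087768 m
Δh = 0.12673 + 0.087768 = 0.214498 m ≈ 214 mm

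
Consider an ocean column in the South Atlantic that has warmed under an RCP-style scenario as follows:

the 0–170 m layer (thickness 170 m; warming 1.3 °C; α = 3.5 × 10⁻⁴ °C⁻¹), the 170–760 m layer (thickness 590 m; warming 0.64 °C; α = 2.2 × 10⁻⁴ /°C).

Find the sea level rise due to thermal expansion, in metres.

0.160 m of thermosteric rise

3.5×10⁻⁴ × 170 × 1.3 = 0.07735 m
0.64 × 2.2×10⁻⁴ × 590 = 0.083072 m
Δh = 0.07735 + 0.083072 = 0.160422 m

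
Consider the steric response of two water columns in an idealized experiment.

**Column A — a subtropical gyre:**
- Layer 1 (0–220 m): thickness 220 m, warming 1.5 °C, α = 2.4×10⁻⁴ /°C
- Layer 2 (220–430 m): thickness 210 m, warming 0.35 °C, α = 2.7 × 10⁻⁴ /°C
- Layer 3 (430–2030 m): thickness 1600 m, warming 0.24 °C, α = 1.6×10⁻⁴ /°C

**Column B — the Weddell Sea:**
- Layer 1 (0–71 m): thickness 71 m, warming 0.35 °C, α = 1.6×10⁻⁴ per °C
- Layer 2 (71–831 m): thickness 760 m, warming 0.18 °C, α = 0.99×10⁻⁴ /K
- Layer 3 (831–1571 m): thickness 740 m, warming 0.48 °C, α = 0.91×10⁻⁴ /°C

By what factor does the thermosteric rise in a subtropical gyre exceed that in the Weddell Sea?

A 220 × 2.4×10⁻⁴ × 1.5 = 0.07920 m
A 220–430 m: 210 × 0.35 × 2.7×10⁻⁴ = 0.019845 m
A 430–2030 m: 0.24 × 1.6×10⁻⁴ × 1600 = 0.06144 m
A total: 0.160485 m
B 71 × 1.6×10⁻⁴ × 0.35 = 0.003976 m
B 71–831 m: 0.99×10⁻⁴ × 760 × 0.18 = 0.0135432 m
B 831–1571 m: 0.48 × 740 × 0.91×10⁻⁴ = 0.0323232 m
B total: 0.0498424 m
Ratio: 0.160485 / 0.0498424 ≈ 3.220

≈ 3.2×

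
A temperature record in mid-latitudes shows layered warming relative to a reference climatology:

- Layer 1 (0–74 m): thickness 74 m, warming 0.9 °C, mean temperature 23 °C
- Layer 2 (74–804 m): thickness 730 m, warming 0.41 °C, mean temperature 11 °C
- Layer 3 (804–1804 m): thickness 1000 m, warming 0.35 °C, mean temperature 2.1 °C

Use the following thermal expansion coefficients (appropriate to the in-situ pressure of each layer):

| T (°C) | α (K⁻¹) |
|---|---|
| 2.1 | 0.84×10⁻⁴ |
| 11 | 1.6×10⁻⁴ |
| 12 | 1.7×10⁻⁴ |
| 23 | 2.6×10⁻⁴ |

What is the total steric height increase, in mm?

Δh ≈ 94.6 mm

Layer 1 at 23 °C → α = 2.6×10⁻⁴ K⁻¹
Layer 2 at 11 °C → α = 1.6×10⁻⁴ K⁻¹
Layer 3 at 2.1 °C → α = 0.84×10⁻⁴ K⁻¹
0–74 m: 74 × 2.6×10⁻⁴ × 0.9 = 0.017316 m
Layer 2: 1.6×10⁻⁴ × 0.41 × 730 = 0.047888 m
804–1804 m: 1000 × 0.35 × 0.84×10⁻⁴ = 0.02940 m
Δh = 0.017316 + 0.047888 + 0.02940 = 0.094604 m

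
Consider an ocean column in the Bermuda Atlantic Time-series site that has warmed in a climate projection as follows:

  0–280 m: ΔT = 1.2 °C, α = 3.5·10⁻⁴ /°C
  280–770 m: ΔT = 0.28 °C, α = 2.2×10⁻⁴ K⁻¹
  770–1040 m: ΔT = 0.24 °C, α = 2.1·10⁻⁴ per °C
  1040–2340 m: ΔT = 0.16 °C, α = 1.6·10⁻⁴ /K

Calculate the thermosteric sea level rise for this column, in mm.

1.2 × 280 × 3.5×10⁻⁴ = 0.11760 m
490 × 2.2×10⁻⁴ × 0.28 = 0.030184 m
Layer 3: 270 × 2.1×10⁻⁴ × 0.24 = 0.013608 m
1.6×10⁻⁴ × 1300 × 0.16 = 0.03328 m
Δh = 0.11760 + 0.030184 + 0.013608 + 0.03328 = 0.194672 m ≈ 195 mm

about 195 mm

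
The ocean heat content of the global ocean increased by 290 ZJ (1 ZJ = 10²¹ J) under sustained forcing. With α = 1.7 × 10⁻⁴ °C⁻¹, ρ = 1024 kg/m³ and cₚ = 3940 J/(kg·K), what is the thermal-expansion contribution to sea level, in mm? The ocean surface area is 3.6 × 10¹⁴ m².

Per unit area: Q = 290×10²¹ / (3.6×10¹⁴) ≈ 8.056×10⁸ J/m²
Δh = αQ/(ρcₚ) = 1.7×10⁻⁴ × 8.056×10⁸ / (1024 × 3940) ≈ 0.033945 m

Δh ≈ 34 mm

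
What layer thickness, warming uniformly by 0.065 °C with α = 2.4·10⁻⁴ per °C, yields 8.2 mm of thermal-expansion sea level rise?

H = Δh/(αΔT) = 0.0082 / (2.4×10⁻⁴ × 0.065) ≈ 525.6 m

H ≈ 526 m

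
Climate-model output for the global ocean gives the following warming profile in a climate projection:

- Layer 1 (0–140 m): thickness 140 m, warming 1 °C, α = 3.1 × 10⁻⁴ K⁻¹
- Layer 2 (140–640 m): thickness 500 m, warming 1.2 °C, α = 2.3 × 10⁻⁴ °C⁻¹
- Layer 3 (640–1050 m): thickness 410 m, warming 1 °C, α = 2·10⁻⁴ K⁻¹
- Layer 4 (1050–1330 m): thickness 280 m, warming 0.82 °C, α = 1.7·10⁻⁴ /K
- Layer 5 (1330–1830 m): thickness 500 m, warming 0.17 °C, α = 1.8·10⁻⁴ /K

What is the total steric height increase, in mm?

0–140 m: 3.1×10⁻⁴ × 140 × 1 = 0.04340 m
140–640 m: 2.3×10⁻⁴ × 500 × 1.2 = 0.13800 m
410 × 2×10⁻⁴ × 1 = 0.08200 m
Layer 4: 0.82 × 280 × 1.7×10⁻⁴ = 0.039032 m
Layer 5: 500 × 1.8×10⁻⁴ × 0.17 = 0.01530 m
Δh = 0.04340 + 0.13800 + 0.08200 + 0.039032 + 0.01530 = 0.317732 m

318 mm of thermosteric rise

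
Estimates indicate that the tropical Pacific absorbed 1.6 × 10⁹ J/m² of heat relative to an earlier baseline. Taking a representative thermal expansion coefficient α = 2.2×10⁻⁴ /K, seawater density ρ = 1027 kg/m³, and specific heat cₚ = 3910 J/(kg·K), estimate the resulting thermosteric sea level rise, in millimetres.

87.7 mm of thermosteric rise

Δh = αQ/(ρcₚ) = 2.2×10⁻⁴ × 1.6×10⁹ / (1027 × 3910) ≈ 0.087659 m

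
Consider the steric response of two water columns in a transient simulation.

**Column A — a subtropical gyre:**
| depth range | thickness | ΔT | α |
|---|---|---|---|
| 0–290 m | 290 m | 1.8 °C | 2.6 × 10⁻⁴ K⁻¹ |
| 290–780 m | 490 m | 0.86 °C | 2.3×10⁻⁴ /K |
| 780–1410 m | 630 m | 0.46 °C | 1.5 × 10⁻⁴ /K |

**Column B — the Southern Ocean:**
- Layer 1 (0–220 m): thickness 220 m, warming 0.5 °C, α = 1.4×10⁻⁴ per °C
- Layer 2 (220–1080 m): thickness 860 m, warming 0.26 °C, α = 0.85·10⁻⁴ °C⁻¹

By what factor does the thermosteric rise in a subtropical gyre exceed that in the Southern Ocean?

A 0–290 m: 290 × 1.8 × 2.6×10⁻⁴ = 0.13572 m
A 2.3×10⁻⁴ × 490 × 0.86 = 0.096922 m
A Layer 3: 1.5×10⁻⁴ × 630 × 0.46 = 0.04347 m
A total: 0.276112 m
B 1.4×10⁻⁴ × 220 × 0.5 = 0.01540 m
B 0.26 × 0.85×10⁻⁴ × 860 = 0.019006 m
B total: 0.034406 m
Ratio: 0.276112 / 0.034406 ≈ 8.025

a factor of 8.0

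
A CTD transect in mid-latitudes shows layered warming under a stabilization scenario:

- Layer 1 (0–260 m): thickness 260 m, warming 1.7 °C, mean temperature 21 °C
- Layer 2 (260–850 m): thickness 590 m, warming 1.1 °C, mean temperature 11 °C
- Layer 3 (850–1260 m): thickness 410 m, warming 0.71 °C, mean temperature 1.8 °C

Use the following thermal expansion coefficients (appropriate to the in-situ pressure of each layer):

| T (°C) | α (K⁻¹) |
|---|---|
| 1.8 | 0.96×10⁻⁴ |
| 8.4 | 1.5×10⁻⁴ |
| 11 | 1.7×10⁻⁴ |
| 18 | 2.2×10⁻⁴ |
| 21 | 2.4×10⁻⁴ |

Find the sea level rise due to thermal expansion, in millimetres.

Layer 1 at 21 °C → α = 2.4×10⁻⁴ K⁻¹
Layer 2 at 11 °C → α = 1.7×10⁻⁴ K⁻¹
Layer 3 at 1.8 °C → α = 0.96×10⁻⁴ K⁻¹
1.7 × 2.4×10⁻⁴ × 260 = 0.10608 m
Layer 2: 590 × 1.1 × 1.7×10⁻⁴ = 0.11033 m
0.71 × 0.96×10⁻⁴ × 410 = 0.0279456 m
Δh = 0.10608 + 0.11033 + 0.0279456 = 0.2443556 m ≈ 244 mm

244 mm of thermosteric rise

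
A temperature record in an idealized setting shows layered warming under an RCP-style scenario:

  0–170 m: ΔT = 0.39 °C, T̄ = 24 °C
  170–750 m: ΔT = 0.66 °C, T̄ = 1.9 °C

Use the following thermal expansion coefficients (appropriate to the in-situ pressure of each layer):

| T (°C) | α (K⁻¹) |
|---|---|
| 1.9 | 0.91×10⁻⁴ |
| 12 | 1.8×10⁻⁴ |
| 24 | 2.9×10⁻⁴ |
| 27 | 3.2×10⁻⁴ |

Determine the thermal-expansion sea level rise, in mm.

Layer 1 at 24 °C → α = 2.9×10⁻⁴ K⁻¹
Layer 2 at 1.9 °C → α = 0.91×10⁻⁴ K⁻¹
Layer 1: 2.9×10⁻⁴ × 0.39 × 170 = 0.019227 m
Layer 2: 0.66 × 0.91×10⁻⁴ × 580 = 0.0348348 m
Δh = 0.019227 + 0.0348348 = 0.0540618 m ≈ 54.1 mm

54.1 mm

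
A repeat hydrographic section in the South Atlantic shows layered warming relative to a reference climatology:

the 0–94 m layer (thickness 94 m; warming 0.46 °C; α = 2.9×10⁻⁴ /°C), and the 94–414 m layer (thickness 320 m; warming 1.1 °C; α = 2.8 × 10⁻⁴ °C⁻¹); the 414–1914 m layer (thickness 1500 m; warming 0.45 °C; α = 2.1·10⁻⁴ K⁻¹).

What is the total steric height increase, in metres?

2.9×10⁻⁴ × 94 × 0.46 = 0.0125396 m
Layer 2: 2.8×10⁻⁴ × 1.1 × 320 = 0.09856 m
Layer 3: 1500 × 0.45 × 2.1×10⁻⁴ = 0.14175 m
Δh = 0.0125396 + 0.09856 + 0.14175 = 0.2528496 m ≈ 0.253 m

Δh ≈ 0.253 m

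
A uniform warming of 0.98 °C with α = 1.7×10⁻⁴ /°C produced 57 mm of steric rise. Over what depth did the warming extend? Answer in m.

H = Δh/(αΔT) = 0.057 / (1.7×10⁻⁴ × 0.98) ≈ 342.1 m

about 342 m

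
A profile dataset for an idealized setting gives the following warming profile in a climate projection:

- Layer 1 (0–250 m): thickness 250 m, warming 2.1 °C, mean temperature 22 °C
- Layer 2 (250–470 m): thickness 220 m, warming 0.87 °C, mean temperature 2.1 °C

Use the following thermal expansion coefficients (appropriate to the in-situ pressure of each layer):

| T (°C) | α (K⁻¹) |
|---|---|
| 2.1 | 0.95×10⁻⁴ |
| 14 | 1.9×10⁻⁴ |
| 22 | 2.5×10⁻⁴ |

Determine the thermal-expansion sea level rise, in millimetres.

149 mm of thermosteric rise

Layer 1 at 22 °C → α = 2.5×10⁻⁴ K⁻¹
Layer 2 at 2.1 °C → α = 0.95×10⁻⁴ K⁻¹
250 × 2.1 × 2.5×10⁻⁴ = 0.13125 m
0.95×10⁻⁴ × 0.87 × 220 = 0.018183 m
Δh = 0.13125 + 0.018183 = 0.149433 m ≈ 149 mm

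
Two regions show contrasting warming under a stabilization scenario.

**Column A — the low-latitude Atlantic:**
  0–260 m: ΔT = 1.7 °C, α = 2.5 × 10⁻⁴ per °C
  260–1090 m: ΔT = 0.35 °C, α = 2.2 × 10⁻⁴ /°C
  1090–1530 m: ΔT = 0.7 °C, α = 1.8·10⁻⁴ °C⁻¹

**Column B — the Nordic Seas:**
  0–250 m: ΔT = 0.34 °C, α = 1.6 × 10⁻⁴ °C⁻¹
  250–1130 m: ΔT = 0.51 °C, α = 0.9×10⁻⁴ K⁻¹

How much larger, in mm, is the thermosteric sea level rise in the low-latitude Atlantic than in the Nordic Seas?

A Layer 1: 1.7 × 2.5×10⁻⁴ × 260 = 0.11050 m
A 260–1090 m: 2.2×10⁻⁴ × 830 × 0.35 = 0.06391 m
A 0.7 × 440 × 1.8×10⁻⁴ = 0.05544 m
A total: 0.22985 m
B 0–250 m: 250 × 0.34 × 1.6×10⁻⁴ = 0.01360 m
B 0.9×10⁻⁴ × 880 × 0.51 = 0.040392 m
B total: 0.053992 m
Difference: 0.22985 − 0.053992 = 0.175858 m

176 mm larger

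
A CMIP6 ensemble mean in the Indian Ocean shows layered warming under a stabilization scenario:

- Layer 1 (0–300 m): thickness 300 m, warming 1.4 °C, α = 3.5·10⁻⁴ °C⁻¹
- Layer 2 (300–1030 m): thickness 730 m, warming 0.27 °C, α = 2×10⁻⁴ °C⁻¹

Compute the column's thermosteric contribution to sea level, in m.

Layer 1: 1.4 × 3.5×10⁻⁴ × 300 = 0.14700 m
Layer 2: 0.27 × 2×10⁻⁴ × 730 = 0.03942 m
Δh = 0.14700 + 0.03942 = 0.18642 m

Δh ≈ 0.186 m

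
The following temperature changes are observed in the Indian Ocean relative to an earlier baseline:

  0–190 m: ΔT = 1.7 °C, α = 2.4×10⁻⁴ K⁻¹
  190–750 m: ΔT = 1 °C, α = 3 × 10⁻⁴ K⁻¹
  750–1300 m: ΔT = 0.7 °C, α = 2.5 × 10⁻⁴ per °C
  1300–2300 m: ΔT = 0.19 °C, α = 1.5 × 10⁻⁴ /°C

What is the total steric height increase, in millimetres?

Δh ≈ 370 mm

0–190 m: 190 × 2.4×10⁻⁴ × 1.7 = 0.07752 m
190–750 m: 1 × 3×10⁻⁴ × 560 = 0.16800 m
Layer 3: 0.7 × 2.5×10⁻⁴ × 550 = 0.09625 m
Layer 4: 1000 × 0.19 × 1.5×10⁻⁴ = 0.02850 m
Δh = 0.07752 + 0.16800 + 0.09625 + 0.02850 = 0.37027 m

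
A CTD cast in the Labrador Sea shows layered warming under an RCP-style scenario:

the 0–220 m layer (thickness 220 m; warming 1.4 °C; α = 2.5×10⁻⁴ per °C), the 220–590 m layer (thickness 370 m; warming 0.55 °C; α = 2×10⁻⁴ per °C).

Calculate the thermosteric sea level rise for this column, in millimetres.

Δh ≈ 118 mm

1.4 × 2.5×10⁻⁴ × 220 = 0.07700 m
370 × 0.55 × 2×10⁻⁴ = 0.04070 m
Δh = 0.07700 + 0.04070 = 0.11770 m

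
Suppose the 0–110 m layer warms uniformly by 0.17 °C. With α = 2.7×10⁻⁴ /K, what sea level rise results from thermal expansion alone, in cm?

Δh = αΔT·H = 2.7×10⁻⁴ × 0.17 × 110 = 0.005049 m

about 0.50 cm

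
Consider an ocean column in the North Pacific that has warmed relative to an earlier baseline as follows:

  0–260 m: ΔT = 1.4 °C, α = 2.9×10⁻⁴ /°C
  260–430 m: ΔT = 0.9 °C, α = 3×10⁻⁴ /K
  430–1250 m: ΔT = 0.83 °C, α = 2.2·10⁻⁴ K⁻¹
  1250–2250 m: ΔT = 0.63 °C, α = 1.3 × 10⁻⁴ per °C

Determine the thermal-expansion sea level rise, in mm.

Δh ≈ 380 mm

Layer 1: 2.9×10⁻⁴ × 1.4 × 260 = 0.10556 m
0.9 × 3×10⁻⁴ × 170 = 0.04590 m
820 × 2.2×10⁻⁴ × 0.83 = 0.149732 m
Layer 4: 0.63 × 1.3×10⁻⁴ × 1000 = 0.08190 m
Δh = 0.10556 + 0.04590 + 0.149732 + 0.08190 = 0.383092 m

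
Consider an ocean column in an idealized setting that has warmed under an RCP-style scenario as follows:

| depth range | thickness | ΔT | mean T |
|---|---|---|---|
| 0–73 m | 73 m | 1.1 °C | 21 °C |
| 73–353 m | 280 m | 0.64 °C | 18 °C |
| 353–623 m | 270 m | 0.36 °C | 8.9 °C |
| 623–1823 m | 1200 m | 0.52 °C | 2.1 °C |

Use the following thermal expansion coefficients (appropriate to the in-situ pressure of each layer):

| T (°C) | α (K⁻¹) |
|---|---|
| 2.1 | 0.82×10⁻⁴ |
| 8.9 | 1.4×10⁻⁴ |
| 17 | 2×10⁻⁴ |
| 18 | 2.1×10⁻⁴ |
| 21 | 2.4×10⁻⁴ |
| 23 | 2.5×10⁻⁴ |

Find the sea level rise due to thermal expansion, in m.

Layer 1 at 21 °C → α = 2.4×10⁻⁴ K⁻¹
Layer 2 at 18 °C → α = 2.1×10⁻⁴ K⁻¹
Layer 3 at 8.9 °C → α = 1.4×10⁻⁴ K⁻¹
Layer 4 at 2.1 °C → α = 0.82×10⁻⁴ K⁻¹
1.1 × 2.4×10⁻⁴ × 73 = 0.019272 m
Layer 2: 2.1×10⁻⁴ × 0.64 × 280 = 0.037632 m
Layer 3: 1.4×10⁻⁴ × 270 × 0.36 = 0.013608 m
Layer 4: 0.52 × 0.82×10⁻⁴ × 1200 = 0.051168 m
Δh = 0.019272 + 0.037632 + 0.013608 + 0.051168 = 0.12168 m

0.12 m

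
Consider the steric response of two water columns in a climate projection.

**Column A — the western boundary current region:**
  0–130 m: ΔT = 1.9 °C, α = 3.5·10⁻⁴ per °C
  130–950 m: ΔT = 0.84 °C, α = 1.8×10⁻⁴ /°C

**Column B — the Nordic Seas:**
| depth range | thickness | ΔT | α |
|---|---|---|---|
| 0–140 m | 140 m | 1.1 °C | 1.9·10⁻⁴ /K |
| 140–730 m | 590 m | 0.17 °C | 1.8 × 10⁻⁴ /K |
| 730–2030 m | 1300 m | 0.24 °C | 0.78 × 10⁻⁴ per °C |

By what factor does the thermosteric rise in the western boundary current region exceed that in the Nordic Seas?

A Layer 1: 1.9 × 3.5×10⁻⁴ × 130 = 0.08645 m
A Layer 2: 820 × 0.84 × 1.8×10⁻⁴ = 0.123984 m
A total: 0.210434 m
B 0–140 m: 140 × 1.9×10⁻⁴ × 1.1 = 0.02926 m
B 140–730 m: 590 × 0.17 × 1.8×10⁻⁴ = 0.018054 m
B 1300 × 0.24 × 0.78×10⁻⁴ = 0.024336 m
B total: 0.07165 m
Ratio: 0.210434 / 0.07165 ≈ 2.937

2.94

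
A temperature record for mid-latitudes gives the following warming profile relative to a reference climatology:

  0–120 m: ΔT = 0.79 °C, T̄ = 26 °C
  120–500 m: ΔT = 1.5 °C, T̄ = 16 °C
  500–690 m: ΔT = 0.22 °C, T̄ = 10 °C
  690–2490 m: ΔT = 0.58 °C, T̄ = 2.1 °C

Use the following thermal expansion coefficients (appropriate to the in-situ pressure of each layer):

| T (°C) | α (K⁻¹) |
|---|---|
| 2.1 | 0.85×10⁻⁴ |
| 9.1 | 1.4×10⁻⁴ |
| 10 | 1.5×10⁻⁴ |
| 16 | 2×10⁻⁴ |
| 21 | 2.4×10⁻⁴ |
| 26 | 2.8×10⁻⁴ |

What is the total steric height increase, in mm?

Layer 1 at 26 °C → α = 2.8×10⁻⁴ K⁻¹
Layer 2 at 16 °C → α = 2×10⁻⁴ K⁻¹
Layer 3 at 10 °C → α = 1.5×10⁻⁴ K⁻¹
Layer 4 at 2.1 °C → α = 0.85×10⁻⁴ K⁻¹
2.8×10⁻⁴ × 0.79 × 120 = 0.026544 m
1.5 × 380 × 2×10⁻⁴ = 0.11400 m
500–690 m: 1.5×10⁻⁴ × 0.22 × 190 = 0.00627 m
690–2490 m: 1800 × 0.85×10⁻⁴ × 0.58 = 0.08874 m
Δh = 0.026544 + 0.11400 + 0.00627 + 0.08874 = 0.235554 m

Δh = 236 mm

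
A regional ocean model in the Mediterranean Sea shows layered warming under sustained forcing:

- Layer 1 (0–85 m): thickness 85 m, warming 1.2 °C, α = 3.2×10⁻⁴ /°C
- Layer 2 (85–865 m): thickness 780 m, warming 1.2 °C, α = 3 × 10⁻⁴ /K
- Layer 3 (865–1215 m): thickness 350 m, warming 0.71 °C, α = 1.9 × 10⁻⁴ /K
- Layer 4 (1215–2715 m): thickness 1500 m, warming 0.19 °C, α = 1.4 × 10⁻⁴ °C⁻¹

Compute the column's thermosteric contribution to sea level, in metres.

Layer 1: 85 × 1.2 × 3.2×10⁻⁴ = 0.03264 m
85–865 m: 3×10⁻⁴ × 780 × 1.2 = 0.28080 m
865–1215 m: 0.71 × 1.9×10⁻⁴ × 350 = 0.047215 m
Layer 4: 1.4×10⁻⁴ × 0.19 × 1500 = 0.03990 m
Δh = 0.03264 + 0.28080 + 0.047215 + 0.03990 = 0.400555 m

Δh ≈ 0.40 m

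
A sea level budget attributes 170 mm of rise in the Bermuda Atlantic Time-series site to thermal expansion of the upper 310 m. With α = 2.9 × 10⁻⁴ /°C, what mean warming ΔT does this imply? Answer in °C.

ΔT = Δh/(αH) = 0.17 / (2.9×10⁻⁴ × 310) ≈ 1.891 °C

ΔT ≈ 1.89 °C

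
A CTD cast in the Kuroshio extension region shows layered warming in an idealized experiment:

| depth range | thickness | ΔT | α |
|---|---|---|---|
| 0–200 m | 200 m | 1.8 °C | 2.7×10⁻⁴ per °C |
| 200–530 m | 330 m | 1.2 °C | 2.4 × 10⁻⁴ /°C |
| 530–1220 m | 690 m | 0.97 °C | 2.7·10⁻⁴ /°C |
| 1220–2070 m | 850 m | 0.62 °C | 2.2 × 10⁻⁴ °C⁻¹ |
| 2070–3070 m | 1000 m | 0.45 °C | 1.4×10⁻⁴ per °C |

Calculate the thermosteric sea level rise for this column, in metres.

0.55 m

0–200 m: 200 × 1.8 × 2.7×10⁻⁴ = 0.09720 m
200–530 m: 1.2 × 2.4×10⁻⁴ × 330 = 0.09504 m
530–1220 m: 690 × 2.7×10⁻⁴ × 0.97 = 0.180711 m
Layer 4: 850 × 2.2×10⁻⁴ × 0.62 = 0.11594 m
2070–3070 m: 1.4×10⁻⁴ × 0.45 × 1000 = 0.06300 m
Δh = 0.09720 + 0.09504 + 0.180711 + 0.11594 + 0.06300 = 0.551891 m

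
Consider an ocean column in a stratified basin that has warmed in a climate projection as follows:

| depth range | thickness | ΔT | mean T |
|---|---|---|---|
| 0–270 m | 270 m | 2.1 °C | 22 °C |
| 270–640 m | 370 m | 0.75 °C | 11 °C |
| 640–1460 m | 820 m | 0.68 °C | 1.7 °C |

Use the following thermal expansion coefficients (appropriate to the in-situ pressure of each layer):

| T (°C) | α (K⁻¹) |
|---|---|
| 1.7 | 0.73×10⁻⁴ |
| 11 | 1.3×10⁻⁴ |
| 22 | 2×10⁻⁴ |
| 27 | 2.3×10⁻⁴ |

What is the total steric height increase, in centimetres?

Layer 1 at 22 °C → α = 2×10⁻⁴ K⁻¹
Layer 2 at 11 °C → α = 1.3×10⁻⁴ K⁻¹
Layer 3 at 1.7 °C → α = 0.73×10⁻⁴ K⁻¹
2×10⁻⁴ × 2.1 × 270 = 0.11340 m
Layer 2: 0.75 × 370 × 1.3×10⁻⁴ = 0.036075 m
0.68 × 820 × 0.73×10⁻⁴ = 0.0407048 m
Δh = 0.11340 + 0.036075 + 0.0407048 = 0.1901798 m

Δh ≈ 19.0 cm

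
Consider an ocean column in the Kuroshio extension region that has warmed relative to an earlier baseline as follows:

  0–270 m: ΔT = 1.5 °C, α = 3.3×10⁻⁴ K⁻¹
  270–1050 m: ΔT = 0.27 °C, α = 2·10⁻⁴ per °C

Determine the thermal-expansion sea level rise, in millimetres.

Layer 1: 1.5 × 3.3×10⁻⁴ × 270 = 0.13365 m
Layer 2: 0.27 × 780 × 2×10⁻⁴ = 0.04212 m
Δh = 0.13365 + 0.04212 = 0.17577 m ≈ 176 mm

Δh = 176 mm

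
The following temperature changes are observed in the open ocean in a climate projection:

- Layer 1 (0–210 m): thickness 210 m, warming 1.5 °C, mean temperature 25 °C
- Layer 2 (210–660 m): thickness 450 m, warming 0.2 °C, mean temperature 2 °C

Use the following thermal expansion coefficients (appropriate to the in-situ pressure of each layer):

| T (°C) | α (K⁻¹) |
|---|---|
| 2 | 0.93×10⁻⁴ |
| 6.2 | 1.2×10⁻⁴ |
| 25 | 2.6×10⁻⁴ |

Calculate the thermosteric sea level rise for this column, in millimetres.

90.3 mm of thermosteric rise

Layer 1 at 25 °C → α = 2.6×10⁻⁴ K⁻¹
Layer 2 at 2 °C → α = 0.93×10⁻⁴ K⁻¹
Layer 1: 1.5 × 210 × 2.6×10⁻⁴ = 0.08190 m
Layer 2: 0.93×10⁻⁴ × 0.2 × 450 = 0.00837 m
Δh = 0.08190 + 0.00837 = 0.09027 m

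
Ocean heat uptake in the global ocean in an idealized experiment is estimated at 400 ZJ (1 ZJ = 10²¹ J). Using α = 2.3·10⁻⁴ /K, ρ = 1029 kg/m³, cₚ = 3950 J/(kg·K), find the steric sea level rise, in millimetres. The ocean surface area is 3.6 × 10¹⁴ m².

63 mm

Per unit area: Q = 400×10²¹ / (3.6×10¹⁴) ≈ 1.111×10⁹ J/m²
Δh = αQ/(ρcₚ) = 2.3×10⁻⁴ × 1.111×10⁹ / (1029 × 3950) ≈ 0.062868 m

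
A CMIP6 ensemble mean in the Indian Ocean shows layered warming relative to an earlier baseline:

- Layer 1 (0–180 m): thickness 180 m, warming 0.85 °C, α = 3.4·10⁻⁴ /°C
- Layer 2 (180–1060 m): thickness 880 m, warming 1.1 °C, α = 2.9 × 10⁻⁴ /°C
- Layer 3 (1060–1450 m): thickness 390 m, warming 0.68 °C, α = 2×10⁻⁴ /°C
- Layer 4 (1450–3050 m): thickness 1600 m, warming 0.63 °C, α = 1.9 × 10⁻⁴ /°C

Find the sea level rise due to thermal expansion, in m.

Layer 1: 3.4×10⁻⁴ × 0.85 × 180 = 0.05202 m
180–1060 m: 880 × 1.1 × 2.9×10⁻⁴ = 0.28072 m
Layer 3: 2×10⁻⁴ × 390 × 0.68 = 0.05304 m
Layer 4: 0.63 × 1600 × 1.9×10⁻⁴ = 0.19152 m
Δh = 0.05202 + 0.28072 + 0.05304 + 0.19152 = 0.57730 m

Δh = 0.577 m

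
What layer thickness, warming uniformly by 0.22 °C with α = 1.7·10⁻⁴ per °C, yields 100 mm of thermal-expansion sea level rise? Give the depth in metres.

about 2670 m

H = Δh/(αΔT) = 0.1 / (1.7×10⁻⁴ × 0.22) ≈ 2674 m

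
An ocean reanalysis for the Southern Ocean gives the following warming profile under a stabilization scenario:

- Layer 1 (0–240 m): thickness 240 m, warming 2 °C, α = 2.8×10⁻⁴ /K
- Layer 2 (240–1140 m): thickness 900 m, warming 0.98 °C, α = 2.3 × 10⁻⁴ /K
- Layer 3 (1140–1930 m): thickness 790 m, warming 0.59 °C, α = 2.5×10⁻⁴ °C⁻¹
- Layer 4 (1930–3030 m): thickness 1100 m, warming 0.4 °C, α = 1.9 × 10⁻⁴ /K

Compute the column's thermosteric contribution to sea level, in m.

0–240 m: 2.8×10⁻⁴ × 240 × 2 = 0.13440 m
2.3×10⁻⁴ × 900 × 0.98 = 0.20286 m
Layer 3: 0.59 × 790 × 2.5×10⁻⁴ = 0.116525 m
Layer 4: 0.4 × 1100 × 1.9×10⁻⁴ = 0.08360 m
Δh = 0.13440 + 0.20286 + 0.116525 + 0.08360 = 0.537385 m ≈ 0.537 m

about 0.537 m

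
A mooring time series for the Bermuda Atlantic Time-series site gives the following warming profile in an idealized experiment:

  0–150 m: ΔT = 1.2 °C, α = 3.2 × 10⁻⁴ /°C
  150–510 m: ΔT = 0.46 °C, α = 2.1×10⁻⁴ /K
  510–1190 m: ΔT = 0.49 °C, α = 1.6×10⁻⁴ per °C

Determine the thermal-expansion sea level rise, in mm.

Layer 1: 150 × 1.2 × 3.2×10⁻⁴ = 0.05760 m
Layer 2: 2.1×10⁻⁴ × 0.46 × 360 = 0.034776 m
510–1190 m: 0.49 × 1.6×10⁻⁴ × 680 = 0.053312 m
Δh = 0.05760 + 0.034776 + 0.053312 = 0.145688 m

Δh ≈ 150 mm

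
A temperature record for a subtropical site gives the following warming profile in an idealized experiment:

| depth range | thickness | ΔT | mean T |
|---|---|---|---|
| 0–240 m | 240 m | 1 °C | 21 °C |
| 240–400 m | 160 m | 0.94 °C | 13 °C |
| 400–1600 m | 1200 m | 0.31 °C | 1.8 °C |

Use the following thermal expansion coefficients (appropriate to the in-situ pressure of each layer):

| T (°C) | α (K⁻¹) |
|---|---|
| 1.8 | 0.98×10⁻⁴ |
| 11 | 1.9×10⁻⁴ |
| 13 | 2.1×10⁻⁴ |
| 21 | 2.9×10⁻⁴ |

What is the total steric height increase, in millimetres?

about 138 mm

Layer 1 at 21 °C → α = 2.9×10⁻⁴ K⁻¹
Layer 2 at 13 °C → α = 2.1×10⁻⁴ K⁻¹
Layer 3 at 1.8 °C → α = 0.98×10⁻⁴ K⁻¹
0–240 m: 2.9×10⁻⁴ × 240 × 1 = 0.06960 m
Layer 2: 160 × 0.94 × 2.1×10⁻⁴ = 0.031584 m
Layer 3: 0.31 × 1200 × 0.98×10⁻⁴ = 0.036456 m
Δh = 0.06960 + 0.031584 + 0.036456 = 0.13764 m ≈ 138 mm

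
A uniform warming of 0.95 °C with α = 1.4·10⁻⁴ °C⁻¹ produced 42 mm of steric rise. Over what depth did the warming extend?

H ≈ 320 m

H = Δh/(αΔT) = 0.042 / (1.4×10⁻⁴ × 0.95) ≈ 315.8 m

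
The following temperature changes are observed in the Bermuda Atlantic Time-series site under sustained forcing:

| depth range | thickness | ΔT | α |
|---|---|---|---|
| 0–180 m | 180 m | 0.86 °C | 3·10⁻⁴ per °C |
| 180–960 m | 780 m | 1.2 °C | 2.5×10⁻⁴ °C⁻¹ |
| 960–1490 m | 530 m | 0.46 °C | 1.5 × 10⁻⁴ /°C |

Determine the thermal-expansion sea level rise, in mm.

320 mm of thermosteric rise

Layer 1: 3×10⁻⁴ × 0.86 × 180 = 0.04644 m
180–960 m: 2.5×10⁻⁴ × 1.2 × 780 = 0.23400 m
Layer 3: 1.5×10⁻⁴ × 530 × 0.46 = 0.03657 m
Δh = 0.04644 + 0.23400 + 0.03657 = 0.31701 m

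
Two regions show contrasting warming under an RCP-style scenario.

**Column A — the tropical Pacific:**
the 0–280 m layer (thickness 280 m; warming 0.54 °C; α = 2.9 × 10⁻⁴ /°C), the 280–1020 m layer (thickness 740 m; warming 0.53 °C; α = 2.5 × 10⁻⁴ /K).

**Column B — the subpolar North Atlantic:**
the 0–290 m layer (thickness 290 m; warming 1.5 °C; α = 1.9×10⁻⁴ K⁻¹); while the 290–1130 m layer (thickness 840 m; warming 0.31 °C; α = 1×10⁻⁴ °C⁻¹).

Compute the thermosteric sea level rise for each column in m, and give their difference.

A 2.9×10⁻⁴ × 280 × 0.54 = 0.043848 m
A 0.53 × 740 × 2.5×10⁻⁴ = 0.09805 m
A total: 0.141898 m
B 290 × 1.5 × 1.9×10⁻⁴ = 0.08265 m
B 840 × 1×10⁻⁴ × 0.31 = 0.02604 m
B total: 0.10869 m
Difference: 0.141898 − 0.10869 = 0.033208 m

A: 0.142 m; B: 0.109 m; difference 0.0332 m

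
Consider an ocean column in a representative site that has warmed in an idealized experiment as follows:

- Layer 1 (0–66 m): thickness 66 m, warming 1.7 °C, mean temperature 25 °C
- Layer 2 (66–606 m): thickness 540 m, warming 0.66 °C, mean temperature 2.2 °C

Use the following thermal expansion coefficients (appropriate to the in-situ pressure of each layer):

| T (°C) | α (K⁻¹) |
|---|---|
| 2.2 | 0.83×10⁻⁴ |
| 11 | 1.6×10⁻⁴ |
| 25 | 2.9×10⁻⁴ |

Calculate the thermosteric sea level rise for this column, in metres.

Layer 1 at 25 °C → α = 2.9×10⁻⁴ K⁻¹
Layer 2 at 2.2 °C → α = 0.83×10⁻⁴ K⁻¹
0–66 m: 66 × 2.9×10⁻⁴ × 1.7 = 0.032538 m
66–606 m: 540 × 0.66 × 0.83×10⁻⁴ = 0.0295812 m
Δh = 0.032538 + 0.0295812 = 0.0621192 m ≈ 0.0621 m

0.0621 m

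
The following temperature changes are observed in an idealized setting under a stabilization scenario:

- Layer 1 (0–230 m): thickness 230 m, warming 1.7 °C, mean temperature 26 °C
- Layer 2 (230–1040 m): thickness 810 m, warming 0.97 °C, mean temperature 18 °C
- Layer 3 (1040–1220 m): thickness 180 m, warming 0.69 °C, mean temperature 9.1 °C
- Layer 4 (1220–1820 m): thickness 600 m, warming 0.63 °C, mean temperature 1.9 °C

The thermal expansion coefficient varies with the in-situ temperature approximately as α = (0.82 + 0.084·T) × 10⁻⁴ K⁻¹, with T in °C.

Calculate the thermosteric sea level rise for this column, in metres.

0.357 m

Layer 1: α = (0.82 + 0.084×26)×10⁻⁴ = 3.004×10⁻⁴ K⁻¹
Layer 2: α = (0.82 + 0.084×18)×10⁻⁴ = 2.332×10⁻⁴ K⁻¹
Layer 3: α = (0.82 + 0.084×9.1)×10⁻⁴ = 1.5844×10⁻⁴ K⁻¹
Layer 4: α = (0.82 + 0.084×1.9)×10⁻⁴ = 0.9796×10⁻⁴ K⁻¹
0–230 m: 1.7 × 3.004×10⁻⁴ × 230 = 0.1174564 m
2.332×10⁻⁴ × 0.97 × 810 = 0.18322524 m
1040–1220 m: 0.69 × 1.5844×10⁻⁴ × 180 = 0.019678248 m
0.9796×10⁻⁴ × 600 × 0.63 = 0.03702888 m
Δh = 0.1174564 + 0.18322524 + 0.019678248 + 0.03702888 = 0.357388768 m ≈ 0.357 m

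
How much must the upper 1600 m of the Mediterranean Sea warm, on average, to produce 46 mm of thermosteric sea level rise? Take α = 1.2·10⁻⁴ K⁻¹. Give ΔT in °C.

ΔT = Δh/(αH) = 0.046 / (1.2×10⁻⁴ × 1600) ≈ 0.2396 °C

0.240 °C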